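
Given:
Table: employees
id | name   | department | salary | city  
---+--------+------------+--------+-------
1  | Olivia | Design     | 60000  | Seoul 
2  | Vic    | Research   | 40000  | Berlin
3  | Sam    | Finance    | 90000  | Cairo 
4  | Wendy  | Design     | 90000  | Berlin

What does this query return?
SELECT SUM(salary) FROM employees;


SUM(salary) = 60000 + 40000 + 90000 + 90000 = 280000

280000


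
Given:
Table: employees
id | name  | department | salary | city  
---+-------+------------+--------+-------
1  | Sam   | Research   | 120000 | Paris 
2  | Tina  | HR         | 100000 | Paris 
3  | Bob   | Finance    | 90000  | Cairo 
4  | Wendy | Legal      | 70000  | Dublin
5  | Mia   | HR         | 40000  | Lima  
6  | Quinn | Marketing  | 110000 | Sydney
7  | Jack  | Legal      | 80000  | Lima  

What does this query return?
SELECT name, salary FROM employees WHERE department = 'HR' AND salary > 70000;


Filtering: department = 'HR' AND salary > 70000
Matching: 1 rows

1 rows:
Tina, 100000


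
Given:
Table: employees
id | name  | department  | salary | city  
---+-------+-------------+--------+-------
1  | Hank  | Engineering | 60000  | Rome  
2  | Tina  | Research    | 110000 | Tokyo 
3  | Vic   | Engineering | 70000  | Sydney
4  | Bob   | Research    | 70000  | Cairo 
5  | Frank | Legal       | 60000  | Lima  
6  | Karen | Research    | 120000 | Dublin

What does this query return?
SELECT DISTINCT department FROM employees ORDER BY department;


All 'department' values (row order): Engineering, Research, Engineering, Research, Legal, Research
Removing duplicates leaves 3 unique value(s).

3 values:
Engineering
Legal
Research


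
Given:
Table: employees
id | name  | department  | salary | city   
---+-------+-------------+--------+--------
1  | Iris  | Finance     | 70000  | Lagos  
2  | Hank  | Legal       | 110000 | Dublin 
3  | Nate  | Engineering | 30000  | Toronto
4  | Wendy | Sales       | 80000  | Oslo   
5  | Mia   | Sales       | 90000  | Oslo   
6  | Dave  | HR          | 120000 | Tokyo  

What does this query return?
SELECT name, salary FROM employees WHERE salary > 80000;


Filtering: salary > 80000
Matching: 3 rows

3 rows:
Hank, 110000
Mia, 90000
Dave, 120000


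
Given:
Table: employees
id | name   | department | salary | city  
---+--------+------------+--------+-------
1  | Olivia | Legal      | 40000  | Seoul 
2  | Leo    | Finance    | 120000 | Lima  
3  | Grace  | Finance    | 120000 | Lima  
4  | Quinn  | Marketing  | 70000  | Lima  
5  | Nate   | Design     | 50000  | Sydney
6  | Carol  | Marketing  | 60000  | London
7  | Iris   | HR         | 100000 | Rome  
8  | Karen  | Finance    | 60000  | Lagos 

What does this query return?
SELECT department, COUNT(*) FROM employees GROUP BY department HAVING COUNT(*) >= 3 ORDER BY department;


Groups with count >= 3:
  Finance: 3 -> PASS
  Design: 1 -> filtered out
  HR: 1 -> filtered out
  Legal: 1 -> filtered out
  Marketing: 2 -> filtered out


1 groups:
Finance, 3


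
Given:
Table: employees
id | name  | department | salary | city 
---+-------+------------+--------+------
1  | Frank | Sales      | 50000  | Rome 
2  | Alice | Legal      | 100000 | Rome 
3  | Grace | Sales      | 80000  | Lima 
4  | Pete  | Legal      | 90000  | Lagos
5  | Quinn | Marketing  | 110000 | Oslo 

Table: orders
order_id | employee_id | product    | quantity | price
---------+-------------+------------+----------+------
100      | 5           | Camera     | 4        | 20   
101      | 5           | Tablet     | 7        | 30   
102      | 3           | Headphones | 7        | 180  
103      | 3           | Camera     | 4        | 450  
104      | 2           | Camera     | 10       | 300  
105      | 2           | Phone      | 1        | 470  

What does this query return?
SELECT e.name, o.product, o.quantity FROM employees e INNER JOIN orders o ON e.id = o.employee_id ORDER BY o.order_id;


Joining employees.id = orders.employee_id:
  employee Quinn (id=5) -> order Camera
  employee Quinn (id=5) -> order Tablet
  employee Grace (id=3) -> order Headphones
  employee Grace (id=3) -> order Camera
  employee Alice (id=2) -> order Camera
  employee Alice (id=2) -> order Phone


6 rows:
Quinn, Camera, 4
Quinn, Tablet, 7
Grace, Headphones, 7
Grace, Camera, 4
Alice, Camera, 10
Alice, Phone, 1


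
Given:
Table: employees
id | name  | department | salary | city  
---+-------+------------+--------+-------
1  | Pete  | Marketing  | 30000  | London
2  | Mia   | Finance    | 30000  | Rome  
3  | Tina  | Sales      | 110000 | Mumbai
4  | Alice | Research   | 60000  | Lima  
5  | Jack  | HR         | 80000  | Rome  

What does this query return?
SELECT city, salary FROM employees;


Projecting columns: city, salary

5 rows:
London, 30000
Rome, 30000
Mumbai, 110000
Lima, 60000
Rome, 80000


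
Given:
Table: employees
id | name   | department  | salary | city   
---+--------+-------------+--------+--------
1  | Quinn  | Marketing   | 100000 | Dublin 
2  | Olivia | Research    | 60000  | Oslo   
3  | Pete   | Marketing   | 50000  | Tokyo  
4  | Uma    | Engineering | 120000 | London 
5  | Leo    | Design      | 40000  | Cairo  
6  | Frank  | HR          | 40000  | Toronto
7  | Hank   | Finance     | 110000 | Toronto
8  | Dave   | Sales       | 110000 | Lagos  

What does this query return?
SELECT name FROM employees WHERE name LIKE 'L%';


LIKE 'L%' matches names starting with 'L'
Matching: 1

1 rows:
Leo


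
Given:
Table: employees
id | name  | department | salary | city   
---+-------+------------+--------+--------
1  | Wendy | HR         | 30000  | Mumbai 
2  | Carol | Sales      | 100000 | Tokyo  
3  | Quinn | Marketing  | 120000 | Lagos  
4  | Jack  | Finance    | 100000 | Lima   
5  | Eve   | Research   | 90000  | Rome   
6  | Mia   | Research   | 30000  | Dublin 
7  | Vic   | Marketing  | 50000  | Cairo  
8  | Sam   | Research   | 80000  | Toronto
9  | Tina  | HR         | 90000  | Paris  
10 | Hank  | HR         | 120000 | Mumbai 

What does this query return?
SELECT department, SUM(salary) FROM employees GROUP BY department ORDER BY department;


Summing salary within each department:
  Finance: 100000 = 100000
  HR: 30000 + 90000 + 120000 = 240000
  Marketing: 120000 + 50000 = 170000
  Research: 90000 + 30000 + 80000 = 200000
  Sales: 100000 = 100000


5 groups:
Finance, 100000
HR, 240000
Marketing, 170000
Research, 200000
Sales, 100000


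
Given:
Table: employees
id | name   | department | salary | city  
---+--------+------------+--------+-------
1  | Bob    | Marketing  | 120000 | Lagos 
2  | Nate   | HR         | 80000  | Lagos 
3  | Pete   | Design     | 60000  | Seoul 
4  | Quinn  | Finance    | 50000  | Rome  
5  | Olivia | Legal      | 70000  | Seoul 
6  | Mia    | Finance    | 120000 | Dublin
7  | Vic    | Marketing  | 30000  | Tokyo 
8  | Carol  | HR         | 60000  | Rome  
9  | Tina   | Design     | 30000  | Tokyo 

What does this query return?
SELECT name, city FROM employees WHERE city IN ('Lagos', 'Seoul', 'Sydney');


Filtering: city IN ('Lagos', 'Seoul', 'Sydney')
Matching: 4 rows

4 rows:
Bob, Lagos
Nate, Lagos
Pete, Seoul
Olivia, Seoul


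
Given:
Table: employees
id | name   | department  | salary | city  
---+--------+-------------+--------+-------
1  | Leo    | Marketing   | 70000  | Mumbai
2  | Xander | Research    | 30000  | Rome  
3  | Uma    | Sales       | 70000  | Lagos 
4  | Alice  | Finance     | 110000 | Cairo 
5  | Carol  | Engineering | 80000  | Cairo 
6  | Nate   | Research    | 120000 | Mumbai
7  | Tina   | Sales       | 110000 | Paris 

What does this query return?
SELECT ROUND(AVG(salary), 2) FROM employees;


SUM(salary) = 590000
COUNT = 7
ROUND(AVG, 2) = ROUND(590000 / 7, 2) = 84285.71

84285.71


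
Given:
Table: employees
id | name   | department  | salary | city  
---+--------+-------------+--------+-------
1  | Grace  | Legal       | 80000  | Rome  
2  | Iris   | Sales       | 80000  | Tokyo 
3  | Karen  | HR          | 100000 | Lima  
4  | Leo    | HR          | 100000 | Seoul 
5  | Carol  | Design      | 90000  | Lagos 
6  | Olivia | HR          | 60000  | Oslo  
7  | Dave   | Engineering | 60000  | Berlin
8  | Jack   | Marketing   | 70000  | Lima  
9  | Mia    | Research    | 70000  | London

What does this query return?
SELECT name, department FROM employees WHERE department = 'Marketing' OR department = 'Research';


Filtering: department = 'Marketing' OR 'Research'
Matching: 2 rows

2 rows:
Jack, Marketing
Mia, Research


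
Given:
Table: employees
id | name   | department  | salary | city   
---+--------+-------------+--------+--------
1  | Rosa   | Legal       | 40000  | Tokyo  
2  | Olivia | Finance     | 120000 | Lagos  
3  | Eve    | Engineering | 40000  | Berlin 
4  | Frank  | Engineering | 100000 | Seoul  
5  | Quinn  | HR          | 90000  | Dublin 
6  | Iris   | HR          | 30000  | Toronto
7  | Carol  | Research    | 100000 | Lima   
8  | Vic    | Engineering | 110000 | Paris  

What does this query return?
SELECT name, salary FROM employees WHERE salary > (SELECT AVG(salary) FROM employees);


Subquery: AVG(salary) = 78750.0
Filtering: salary > 78750.0
  Olivia (120000) -> MATCH
  Frank (100000) -> MATCH
  Quinn (90000) -> MATCH
  Carol (100000) -> MATCH
  Vic (110000) -> MATCH


5 rows:
Olivia, 120000
Frank, 100000
Quinn, 90000
Carol, 100000
Vic, 110000


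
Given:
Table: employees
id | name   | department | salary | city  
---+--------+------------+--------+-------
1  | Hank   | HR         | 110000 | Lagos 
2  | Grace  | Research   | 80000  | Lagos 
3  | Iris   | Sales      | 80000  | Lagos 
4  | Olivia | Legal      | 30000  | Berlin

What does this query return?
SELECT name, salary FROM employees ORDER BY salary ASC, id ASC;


Sorting by salary ASC, then id ASC for ties

4 rows:
Olivia, 30000
Grace, 80000
Iris, 80000
Hank, 110000


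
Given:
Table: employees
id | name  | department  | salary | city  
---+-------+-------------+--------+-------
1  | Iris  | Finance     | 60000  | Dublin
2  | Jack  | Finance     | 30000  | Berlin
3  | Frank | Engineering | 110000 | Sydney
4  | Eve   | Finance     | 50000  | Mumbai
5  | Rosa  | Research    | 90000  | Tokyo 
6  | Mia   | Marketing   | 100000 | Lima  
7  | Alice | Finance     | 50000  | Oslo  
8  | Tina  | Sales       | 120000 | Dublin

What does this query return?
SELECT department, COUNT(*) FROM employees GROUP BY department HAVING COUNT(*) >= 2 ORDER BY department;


Groups with count >= 2:
  Finance: 4 -> PASS
  Engineering: 1 -> filtered out
  Marketing: 1 -> filtered out
  Research: 1 -> filtered out
  Sales: 1 -> filtered out


1 groups:
Finance, 4


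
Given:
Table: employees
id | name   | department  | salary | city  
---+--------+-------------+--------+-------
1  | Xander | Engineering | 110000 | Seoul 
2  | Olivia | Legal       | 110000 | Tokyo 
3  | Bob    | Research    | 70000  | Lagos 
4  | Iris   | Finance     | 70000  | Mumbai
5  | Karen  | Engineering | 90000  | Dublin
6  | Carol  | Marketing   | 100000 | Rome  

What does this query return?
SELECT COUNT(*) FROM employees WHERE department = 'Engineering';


Counting rows where department = 'Engineering'
  Xander -> MATCH
  Karen -> MATCH


2


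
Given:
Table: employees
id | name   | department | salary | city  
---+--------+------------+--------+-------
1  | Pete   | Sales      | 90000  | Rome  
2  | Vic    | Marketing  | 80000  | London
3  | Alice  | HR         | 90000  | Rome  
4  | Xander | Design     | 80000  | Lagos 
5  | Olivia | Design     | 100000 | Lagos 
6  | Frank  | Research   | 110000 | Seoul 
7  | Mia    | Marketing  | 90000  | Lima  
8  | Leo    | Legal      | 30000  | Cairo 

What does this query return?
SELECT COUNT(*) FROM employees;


COUNT(*) counts all rows

8


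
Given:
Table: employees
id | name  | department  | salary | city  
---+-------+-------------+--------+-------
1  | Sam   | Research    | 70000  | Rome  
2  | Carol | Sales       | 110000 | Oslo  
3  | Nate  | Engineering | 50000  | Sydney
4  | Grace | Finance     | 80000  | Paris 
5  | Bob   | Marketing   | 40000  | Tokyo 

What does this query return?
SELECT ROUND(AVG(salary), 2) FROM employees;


SUM(salary) = 350000
COUNT = 5
ROUND(AVG, 2) = ROUND(350000 / 5, 2) = 70000.0

70000.0


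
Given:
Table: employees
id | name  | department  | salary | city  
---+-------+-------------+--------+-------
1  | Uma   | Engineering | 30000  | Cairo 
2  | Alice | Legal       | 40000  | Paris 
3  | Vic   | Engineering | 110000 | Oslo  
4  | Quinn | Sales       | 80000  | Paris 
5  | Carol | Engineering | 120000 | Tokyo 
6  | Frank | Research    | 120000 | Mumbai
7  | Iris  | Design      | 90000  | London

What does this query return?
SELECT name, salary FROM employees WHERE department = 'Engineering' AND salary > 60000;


Filtering: department = 'Engineering' AND salary > 60000
Matching: 2 rows

2 rows:
Vic, 110000
Carol, 120000


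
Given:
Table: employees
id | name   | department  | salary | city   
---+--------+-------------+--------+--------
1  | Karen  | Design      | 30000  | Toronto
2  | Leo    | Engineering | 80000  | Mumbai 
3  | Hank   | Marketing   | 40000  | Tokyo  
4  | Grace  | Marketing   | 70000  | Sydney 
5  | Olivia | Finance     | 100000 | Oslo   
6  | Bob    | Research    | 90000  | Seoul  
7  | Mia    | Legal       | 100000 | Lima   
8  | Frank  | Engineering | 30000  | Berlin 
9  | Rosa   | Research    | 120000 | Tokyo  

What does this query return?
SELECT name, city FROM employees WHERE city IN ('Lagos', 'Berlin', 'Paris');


Filtering: city IN ('Lagos', 'Berlin', 'Paris')
Matching: 1 rows

1 rows:
Frank, Berlin


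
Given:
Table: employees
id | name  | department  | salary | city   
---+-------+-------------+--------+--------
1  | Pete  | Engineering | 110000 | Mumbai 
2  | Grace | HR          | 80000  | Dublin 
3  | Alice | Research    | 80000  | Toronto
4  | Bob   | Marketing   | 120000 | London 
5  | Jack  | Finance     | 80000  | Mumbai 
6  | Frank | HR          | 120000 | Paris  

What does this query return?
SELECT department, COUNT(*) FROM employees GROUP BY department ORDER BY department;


Assigning each row to its department group:
  Pete -> Engineering
  Grace -> HR
  Alice -> Research
  Bob -> Marketing
  Jack -> Finance
  Frank -> HR


5 groups:
Engineering, 1
Finance, 1
HR, 2
Marketing, 1
Research, 1


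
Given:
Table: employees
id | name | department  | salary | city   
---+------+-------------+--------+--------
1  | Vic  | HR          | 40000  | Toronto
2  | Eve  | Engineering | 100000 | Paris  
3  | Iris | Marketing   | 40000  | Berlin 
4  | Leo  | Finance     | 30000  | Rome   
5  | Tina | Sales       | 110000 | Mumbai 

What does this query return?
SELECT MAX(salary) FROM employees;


Salaries: 40000, 100000, 40000, 30000, 110000
MAX = 110000

110000


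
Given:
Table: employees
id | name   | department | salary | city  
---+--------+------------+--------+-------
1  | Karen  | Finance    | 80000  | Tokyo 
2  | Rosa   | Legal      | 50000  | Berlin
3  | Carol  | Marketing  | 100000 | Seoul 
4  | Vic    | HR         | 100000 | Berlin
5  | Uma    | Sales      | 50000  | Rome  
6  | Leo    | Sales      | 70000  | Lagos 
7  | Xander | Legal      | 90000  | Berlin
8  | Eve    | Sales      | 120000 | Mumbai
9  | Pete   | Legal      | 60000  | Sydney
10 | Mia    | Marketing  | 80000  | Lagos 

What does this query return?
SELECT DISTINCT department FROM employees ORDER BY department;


All 'department' values (row order): Finance, Legal, Marketing, HR, Sales, Sales, Legal, Sales, Legal, Marketing
Removing duplicates leaves 5 unique value(s).

5 values:
Finance
HR
Legal
Marketing
Sales


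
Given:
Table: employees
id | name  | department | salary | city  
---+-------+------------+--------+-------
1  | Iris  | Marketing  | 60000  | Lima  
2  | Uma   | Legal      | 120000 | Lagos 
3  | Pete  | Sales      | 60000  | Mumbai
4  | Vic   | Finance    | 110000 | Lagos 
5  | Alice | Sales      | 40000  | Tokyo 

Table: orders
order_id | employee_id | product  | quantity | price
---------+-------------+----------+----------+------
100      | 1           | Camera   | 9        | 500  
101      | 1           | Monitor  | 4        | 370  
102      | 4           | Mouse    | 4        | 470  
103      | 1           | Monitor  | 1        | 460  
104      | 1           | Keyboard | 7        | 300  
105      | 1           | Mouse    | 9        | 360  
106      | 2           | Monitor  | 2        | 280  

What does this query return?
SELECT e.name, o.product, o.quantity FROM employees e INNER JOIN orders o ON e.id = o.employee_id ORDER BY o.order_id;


Joining employees.id = orders.employee_id:
  employee Iris (id=1) -> order Camera
  employee Iris (id=1) -> order Monitor
  employee Vic (id=4) -> order Mouse
  employee Iris (id=1) -> order Monitor
  employee Iris (id=1) -> order Keyboard
  employee Iris (id=1) -> order Mouse
  employee Uma (id=2) -> order Monitor


7 rows:
Iris, Camera, 9
Iris, Monitor, 4
Vic, Mouse, 4
Iris, Monitor, 1
Iris, Keyboard, 7
Iris, Mouse, 9
Uma, Monitor, 2


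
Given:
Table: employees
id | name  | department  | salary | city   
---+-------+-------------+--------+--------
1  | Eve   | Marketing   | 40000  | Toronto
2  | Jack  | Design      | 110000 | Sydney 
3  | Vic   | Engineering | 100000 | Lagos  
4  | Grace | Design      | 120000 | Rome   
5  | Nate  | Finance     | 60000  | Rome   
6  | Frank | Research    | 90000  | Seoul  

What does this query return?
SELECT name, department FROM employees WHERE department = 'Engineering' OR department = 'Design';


Filtering: department = 'Engineering' OR 'Design'
Matching: 3 rows

3 rows:
Jack, Design
Vic, Engineering
Grace, Design


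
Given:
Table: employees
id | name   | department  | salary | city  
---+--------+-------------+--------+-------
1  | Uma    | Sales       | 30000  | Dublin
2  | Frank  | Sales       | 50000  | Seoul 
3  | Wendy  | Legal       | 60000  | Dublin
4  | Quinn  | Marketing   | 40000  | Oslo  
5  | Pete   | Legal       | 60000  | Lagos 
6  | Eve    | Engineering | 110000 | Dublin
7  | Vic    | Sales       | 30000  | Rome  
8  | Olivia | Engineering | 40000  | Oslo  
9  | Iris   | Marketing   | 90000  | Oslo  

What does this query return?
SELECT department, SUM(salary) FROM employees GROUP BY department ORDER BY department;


Summing salary within each department:
  Engineering: 110000 + 40000 = 150000
  Legal: 60000 + 60000 = 120000
  Marketing: 40000 + 90000 = 130000
  Sales: 30000 + 50000 + 30000 = 110000


4 groups:
Engineering, 150000
Legal, 120000
Marketing, 130000
Sales, 110000


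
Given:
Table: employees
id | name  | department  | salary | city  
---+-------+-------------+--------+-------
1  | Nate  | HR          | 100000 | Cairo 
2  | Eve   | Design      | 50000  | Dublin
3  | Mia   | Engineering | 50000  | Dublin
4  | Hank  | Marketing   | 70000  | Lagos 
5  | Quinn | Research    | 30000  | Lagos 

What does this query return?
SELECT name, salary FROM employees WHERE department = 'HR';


Filtering: department = 'HR'
Matching rows: 1

1 rows:
Nate, 100000


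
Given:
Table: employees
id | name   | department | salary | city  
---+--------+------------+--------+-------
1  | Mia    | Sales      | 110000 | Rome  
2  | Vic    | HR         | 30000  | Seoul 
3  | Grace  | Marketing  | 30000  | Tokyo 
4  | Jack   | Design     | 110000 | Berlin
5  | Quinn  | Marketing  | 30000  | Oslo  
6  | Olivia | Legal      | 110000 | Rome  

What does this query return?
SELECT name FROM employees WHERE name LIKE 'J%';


LIKE 'J%' matches names starting with 'J'
Matching: 1

1 rows:
Jack


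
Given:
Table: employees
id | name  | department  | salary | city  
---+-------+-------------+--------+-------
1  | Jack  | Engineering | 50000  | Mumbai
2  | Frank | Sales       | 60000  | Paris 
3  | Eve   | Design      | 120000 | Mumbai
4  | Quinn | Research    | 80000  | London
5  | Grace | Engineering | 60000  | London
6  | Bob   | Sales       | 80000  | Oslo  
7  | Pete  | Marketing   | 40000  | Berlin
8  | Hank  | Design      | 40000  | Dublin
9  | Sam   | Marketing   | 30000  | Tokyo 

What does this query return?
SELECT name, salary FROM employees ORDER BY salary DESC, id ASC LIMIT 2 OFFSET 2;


Sort by salary DESC (id ASC tiebreak), then skip 2 and take 2
Rows 3 through 4

2 rows:
Bob, 80000
Frank, 60000


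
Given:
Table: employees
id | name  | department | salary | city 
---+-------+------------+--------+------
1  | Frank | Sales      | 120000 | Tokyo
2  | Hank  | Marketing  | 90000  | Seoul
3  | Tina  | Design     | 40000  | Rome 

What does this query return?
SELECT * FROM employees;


SELECT * returns all 3 rows with all columns

3 rows:
1, Frank, Sales, 120000, Tokyo
2, Hank, Marketing, 90000, Seoul
3, Tina, Design, 40000, Rome


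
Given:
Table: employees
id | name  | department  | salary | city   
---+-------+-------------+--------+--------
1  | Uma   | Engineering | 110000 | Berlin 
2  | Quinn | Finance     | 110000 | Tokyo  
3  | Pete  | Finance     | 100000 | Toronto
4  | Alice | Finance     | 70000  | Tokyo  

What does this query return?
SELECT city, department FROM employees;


Projecting columns: city, department

4 rows:
Berlin, Engineering
Tokyo, Finance
Toronto, Finance
Tokyo, Finance


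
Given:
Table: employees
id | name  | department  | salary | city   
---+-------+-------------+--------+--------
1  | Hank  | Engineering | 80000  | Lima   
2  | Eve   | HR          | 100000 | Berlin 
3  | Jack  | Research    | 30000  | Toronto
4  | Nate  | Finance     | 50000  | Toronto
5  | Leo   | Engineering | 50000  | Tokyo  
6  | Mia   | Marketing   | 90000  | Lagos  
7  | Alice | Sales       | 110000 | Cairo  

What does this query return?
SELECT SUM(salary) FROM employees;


SUM(salary) = 80000 + 100000 + 30000 + 50000 + 50000 + 90000 + 110000 = 510000

510000


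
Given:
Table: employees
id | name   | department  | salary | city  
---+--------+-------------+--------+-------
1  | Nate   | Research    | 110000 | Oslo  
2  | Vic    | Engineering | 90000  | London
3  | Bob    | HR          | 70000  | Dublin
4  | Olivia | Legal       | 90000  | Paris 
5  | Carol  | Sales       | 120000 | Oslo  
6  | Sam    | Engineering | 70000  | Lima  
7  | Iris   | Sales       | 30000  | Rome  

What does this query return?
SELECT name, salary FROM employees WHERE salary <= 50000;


Filtering: salary <= 50000
Matching: 1 rows

1 rows:
Iris, 30000


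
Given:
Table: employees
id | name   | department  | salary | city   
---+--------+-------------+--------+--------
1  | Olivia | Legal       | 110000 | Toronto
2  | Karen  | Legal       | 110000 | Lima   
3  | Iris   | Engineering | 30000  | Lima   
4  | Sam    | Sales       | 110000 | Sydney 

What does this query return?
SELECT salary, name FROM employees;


Projecting columns: salary, name

4 rows:
110000, Olivia
110000, Karen
30000, Iris
110000, Sam


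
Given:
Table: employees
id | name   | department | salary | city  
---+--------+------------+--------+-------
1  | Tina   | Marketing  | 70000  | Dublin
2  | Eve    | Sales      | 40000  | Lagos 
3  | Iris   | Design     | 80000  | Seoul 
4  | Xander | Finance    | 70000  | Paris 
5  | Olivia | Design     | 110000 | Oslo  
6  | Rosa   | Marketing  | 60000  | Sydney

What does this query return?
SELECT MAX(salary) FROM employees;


Salaries: 70000, 40000, 80000, 70000, 110000, 60000
MAX = 110000

110000


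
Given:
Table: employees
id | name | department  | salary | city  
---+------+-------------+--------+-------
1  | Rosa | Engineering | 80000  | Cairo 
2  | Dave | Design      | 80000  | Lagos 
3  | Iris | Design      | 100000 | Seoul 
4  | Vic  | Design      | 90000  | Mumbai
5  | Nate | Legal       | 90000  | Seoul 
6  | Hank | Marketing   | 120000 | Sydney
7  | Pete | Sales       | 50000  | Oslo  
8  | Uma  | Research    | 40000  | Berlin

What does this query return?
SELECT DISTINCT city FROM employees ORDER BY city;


All 'city' values (row order): Cairo, Lagos, Seoul, Mumbai, Seoul, Sydney, Oslo, Berlin
Removing duplicates leaves 7 unique value(s).

7 values:
Berlin
Cairo
Lagos
Mumbai
Oslo
Seoul
Sydney


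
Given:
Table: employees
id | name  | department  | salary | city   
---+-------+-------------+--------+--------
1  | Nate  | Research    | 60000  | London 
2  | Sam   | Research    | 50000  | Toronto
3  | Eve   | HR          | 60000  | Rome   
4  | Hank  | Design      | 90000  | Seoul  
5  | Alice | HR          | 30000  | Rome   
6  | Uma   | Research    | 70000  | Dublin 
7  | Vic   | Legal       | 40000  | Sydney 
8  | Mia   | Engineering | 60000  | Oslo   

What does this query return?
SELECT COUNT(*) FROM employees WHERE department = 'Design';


Counting rows where department = 'Design'
  Hank -> MATCH


1


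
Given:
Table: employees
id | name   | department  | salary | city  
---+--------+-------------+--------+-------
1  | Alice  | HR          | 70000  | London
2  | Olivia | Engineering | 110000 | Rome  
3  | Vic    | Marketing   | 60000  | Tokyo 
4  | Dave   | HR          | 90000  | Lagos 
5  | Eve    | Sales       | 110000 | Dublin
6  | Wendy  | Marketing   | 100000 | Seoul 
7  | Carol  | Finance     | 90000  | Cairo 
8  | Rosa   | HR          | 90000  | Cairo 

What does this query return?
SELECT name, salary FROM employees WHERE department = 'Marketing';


Filtering: department = 'Marketing'
Matching rows: 2

2 rows:
Vic, 60000
Wendy, 100000


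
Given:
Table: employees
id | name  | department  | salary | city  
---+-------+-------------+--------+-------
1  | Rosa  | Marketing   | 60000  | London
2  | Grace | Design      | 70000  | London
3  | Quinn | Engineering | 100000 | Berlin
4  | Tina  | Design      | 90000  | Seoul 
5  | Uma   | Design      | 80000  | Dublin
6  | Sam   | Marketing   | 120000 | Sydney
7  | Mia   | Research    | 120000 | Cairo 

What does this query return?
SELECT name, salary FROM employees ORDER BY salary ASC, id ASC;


Sorting by salary ASC, then id ASC for ties

7 rows:
Rosa, 60000
Grace, 70000
Uma, 80000
Tina, 90000
Quinn, 100000
Sam, 120000
Mia, 120000


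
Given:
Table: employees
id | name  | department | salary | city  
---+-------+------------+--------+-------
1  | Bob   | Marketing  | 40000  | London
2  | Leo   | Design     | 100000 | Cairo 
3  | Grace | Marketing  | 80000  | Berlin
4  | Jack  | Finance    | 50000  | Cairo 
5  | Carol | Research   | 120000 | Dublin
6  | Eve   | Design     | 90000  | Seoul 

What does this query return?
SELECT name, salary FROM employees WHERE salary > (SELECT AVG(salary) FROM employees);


Subquery: AVG(salary) = 80000.0
Filtering: salary > 80000.0
  Leo (100000) -> MATCH
  Carol (120000) -> MATCH
  Eve (90000) -> MATCH


3 rows:
Leo, 100000
Carol, 120000
Eve, 90000


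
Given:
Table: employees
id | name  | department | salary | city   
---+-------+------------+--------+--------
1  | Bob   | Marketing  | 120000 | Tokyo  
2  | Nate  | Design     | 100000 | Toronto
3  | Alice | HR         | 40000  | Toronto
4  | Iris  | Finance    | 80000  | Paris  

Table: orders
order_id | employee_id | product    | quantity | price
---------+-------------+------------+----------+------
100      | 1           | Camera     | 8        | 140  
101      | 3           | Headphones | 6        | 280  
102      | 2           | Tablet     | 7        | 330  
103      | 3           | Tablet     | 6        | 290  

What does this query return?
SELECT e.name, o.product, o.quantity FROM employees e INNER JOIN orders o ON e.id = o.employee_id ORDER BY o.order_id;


Joining employees.id = orders.employee_id:
  employee Bob (id=1) -> order Camera
  employee Alice (id=3) -> order Headphones
  employee Nate (id=2) -> order Tablet
  employee Alice (id=3) -> order Tablet


4 rows:
Bob, Camera, 8
Alice, Headphones, 6
Nate, Tablet, 7
Alice, Tablet, 6


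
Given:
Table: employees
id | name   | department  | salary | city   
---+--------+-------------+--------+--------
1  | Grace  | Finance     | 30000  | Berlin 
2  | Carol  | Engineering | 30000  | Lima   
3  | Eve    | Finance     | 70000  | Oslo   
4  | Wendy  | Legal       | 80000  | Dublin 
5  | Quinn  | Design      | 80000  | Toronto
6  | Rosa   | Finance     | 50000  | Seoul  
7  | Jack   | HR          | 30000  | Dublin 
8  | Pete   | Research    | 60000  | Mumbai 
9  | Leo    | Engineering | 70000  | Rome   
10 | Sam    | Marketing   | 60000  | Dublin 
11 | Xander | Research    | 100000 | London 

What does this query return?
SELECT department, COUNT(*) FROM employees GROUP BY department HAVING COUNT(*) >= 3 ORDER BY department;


Groups with count >= 3:
  Finance: 3 -> PASS
  Design: 1 -> filtered out
  Engineering: 2 -> filtered out
  HR: 1 -> filtered out
  Legal: 1 -> filtered out
  Marketing: 1 -> filtered out
  Research: 2 -> filtered out


1 groups:
Finance, 3


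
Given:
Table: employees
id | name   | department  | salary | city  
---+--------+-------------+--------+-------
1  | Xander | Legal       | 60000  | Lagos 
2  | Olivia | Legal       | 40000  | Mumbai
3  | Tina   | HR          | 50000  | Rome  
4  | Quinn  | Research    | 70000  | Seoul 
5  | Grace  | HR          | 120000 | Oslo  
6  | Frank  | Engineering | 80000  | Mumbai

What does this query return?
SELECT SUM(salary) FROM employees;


SUM(salary) = 60000 + 40000 + 50000 + 70000 + 120000 + 80000 = 420000

420000


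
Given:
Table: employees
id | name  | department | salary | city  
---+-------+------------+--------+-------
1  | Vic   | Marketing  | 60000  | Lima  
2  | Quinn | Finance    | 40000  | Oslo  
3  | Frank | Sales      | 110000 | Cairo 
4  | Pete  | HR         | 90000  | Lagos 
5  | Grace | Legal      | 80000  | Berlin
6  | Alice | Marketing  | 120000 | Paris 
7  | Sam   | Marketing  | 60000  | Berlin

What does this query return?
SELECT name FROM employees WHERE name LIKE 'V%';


LIKE 'V%' matches names starting with 'V'
Matching: 1

1 rows:
Vic


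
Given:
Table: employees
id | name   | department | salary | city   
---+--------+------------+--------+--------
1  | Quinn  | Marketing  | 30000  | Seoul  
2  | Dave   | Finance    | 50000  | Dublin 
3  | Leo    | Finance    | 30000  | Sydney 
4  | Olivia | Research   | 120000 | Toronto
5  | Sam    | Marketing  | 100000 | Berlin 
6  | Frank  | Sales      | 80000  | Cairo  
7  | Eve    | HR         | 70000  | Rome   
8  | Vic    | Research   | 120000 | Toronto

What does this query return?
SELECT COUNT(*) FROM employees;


COUNT(*) counts all rows

8


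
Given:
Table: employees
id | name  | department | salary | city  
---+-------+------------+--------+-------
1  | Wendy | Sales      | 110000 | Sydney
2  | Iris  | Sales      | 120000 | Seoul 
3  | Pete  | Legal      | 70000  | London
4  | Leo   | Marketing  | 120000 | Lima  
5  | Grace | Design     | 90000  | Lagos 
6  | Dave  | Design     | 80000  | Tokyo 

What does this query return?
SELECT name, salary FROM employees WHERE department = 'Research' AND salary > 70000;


Filtering: department = 'Research' AND salary > 70000
Matching: 0 rows

Empty result set (0 rows)


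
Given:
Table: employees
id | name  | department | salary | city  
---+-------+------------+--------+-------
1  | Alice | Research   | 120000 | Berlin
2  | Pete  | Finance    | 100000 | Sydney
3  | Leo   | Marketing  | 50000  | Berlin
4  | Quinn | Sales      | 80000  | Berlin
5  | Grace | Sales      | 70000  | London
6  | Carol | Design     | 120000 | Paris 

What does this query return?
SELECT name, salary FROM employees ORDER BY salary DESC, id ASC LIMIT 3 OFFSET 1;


Sort by salary DESC (id ASC tiebreak), then skip 1 and take 3
Rows 2 through 4

3 rows:
Carol, 120000
Pete, 100000
Quinn, 80000


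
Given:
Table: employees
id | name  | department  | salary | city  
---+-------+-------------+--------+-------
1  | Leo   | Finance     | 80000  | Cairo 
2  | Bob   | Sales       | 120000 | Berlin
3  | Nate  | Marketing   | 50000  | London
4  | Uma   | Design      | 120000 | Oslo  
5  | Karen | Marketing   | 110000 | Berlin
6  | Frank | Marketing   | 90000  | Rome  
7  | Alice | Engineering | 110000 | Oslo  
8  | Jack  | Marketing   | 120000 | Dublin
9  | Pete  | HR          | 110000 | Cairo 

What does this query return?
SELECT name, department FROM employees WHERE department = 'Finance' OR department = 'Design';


Filtering: department = 'Finance' OR 'Design'
Matching: 2 rows

2 rows:
Leo, Finance
Uma, Design


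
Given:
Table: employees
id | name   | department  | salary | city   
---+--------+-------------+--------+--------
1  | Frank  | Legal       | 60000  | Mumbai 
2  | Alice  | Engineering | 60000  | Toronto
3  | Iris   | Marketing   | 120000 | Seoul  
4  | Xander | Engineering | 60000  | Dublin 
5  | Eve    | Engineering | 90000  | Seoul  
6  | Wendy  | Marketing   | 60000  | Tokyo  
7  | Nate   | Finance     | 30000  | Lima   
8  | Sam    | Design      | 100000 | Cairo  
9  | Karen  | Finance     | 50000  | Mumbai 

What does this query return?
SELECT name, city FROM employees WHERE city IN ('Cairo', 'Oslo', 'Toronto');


Filtering: city IN ('Cairo', 'Oslo', 'Toronto')
Matching: 2 rows

2 rows:
Alice, Toronto
Sam, Cairo


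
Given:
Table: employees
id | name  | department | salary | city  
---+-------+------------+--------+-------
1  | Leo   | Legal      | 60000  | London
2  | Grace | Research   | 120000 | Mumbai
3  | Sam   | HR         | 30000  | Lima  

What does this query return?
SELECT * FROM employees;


SELECT * returns all 3 rows with all columns

3 rows:
1, Leo, Legal, 60000, London
2, Grace, Research, 120000, Mumbai
3, Sam, HR, 30000, Lima


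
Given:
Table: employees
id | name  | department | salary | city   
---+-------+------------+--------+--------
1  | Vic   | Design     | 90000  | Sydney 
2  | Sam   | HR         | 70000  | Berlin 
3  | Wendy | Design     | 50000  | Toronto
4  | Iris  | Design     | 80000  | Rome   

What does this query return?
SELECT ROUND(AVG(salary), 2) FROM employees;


SUM(salary) = 290000
COUNT = 4
ROUND(AVG, 2) = ROUND(290000 / 4, 2) = 72500.0

72500.0


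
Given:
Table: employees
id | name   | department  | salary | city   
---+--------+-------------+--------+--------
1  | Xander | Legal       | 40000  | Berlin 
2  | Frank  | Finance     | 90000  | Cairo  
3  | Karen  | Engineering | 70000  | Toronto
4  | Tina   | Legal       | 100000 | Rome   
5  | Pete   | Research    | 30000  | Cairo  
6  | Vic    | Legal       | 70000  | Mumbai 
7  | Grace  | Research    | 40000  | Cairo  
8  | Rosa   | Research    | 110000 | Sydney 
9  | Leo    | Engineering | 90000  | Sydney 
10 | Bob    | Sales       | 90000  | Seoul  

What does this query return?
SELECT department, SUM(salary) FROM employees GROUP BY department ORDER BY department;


Summing salary within each department:
  Engineering: 70000 + 90000 = 160000
  Finance: 90000 = 90000
  Legal: 40000 + 100000 + 70000 = 210000
  Research: 30000 + 40000 + 110000 = 180000
  Sales: 90000 = 90000


5 groups:
Engineering, 160000
Finance, 90000
Legal, 210000
Research, 180000
Sales, 90000


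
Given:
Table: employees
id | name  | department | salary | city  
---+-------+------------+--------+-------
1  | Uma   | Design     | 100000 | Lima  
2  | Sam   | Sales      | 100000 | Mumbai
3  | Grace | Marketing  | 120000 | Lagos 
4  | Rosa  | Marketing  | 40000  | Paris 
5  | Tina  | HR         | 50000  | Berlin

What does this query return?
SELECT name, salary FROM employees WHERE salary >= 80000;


Filtering: salary >= 80000
Matching: 3 rows

3 rows:
Uma, 100000
Sam, 100000
Grace, 120000


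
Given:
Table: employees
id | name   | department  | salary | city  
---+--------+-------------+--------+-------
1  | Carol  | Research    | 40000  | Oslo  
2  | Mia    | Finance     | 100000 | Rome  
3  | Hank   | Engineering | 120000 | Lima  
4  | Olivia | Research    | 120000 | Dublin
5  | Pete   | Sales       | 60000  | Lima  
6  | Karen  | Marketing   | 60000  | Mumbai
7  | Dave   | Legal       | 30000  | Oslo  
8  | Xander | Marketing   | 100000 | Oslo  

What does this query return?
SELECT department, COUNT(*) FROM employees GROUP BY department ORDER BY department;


Assigning each row to its department group:
  Carol -> Research
  Mia -> Finance
  Hank -> Engineering
  Olivia -> Research
  Pete -> Sales
  Karen -> Marketing
  Dave -> Legal
  Xander -> Marketing


6 groups:
Engineering, 1
Finance, 1
Legal, 1
Marketing, 2
Research, 2
Sales, 1


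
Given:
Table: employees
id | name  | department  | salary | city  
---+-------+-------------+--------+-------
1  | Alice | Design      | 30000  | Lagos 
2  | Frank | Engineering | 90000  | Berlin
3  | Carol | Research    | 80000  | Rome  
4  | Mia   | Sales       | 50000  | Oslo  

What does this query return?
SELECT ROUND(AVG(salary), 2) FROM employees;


SUM(salary) = 250000
COUNT = 4
ROUND(AVG, 2) = ROUND(250000 / 4, 2) = 62500.0

62500.0


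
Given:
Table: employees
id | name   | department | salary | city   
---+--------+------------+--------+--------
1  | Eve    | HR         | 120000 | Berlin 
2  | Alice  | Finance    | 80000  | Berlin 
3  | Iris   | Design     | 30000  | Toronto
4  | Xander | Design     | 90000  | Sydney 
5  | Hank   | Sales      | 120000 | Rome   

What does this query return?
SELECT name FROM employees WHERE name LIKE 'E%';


LIKE 'E%' matches names starting with 'E'
Matching: 1

1 rows:
Eve


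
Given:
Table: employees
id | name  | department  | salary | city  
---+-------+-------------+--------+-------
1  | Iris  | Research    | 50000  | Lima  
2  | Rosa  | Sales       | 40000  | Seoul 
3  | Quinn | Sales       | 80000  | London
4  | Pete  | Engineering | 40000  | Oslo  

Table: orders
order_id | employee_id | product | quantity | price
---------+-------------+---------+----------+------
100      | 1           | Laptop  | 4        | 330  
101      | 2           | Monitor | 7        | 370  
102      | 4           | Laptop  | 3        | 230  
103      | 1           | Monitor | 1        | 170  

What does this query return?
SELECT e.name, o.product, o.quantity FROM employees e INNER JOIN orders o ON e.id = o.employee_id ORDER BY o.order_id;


Joining employees.id = orders.employee_id:
  employee Iris (id=1) -> order Laptop
  employee Rosa (id=2) -> order Monitor
  employee Pete (id=4) -> order Laptop
  employee Iris (id=1) -> order Monitor


4 rows:
Iris, Laptop, 4
Rosa, Monitor, 7
Pete, Laptop, 3
Iris, Monitor, 1


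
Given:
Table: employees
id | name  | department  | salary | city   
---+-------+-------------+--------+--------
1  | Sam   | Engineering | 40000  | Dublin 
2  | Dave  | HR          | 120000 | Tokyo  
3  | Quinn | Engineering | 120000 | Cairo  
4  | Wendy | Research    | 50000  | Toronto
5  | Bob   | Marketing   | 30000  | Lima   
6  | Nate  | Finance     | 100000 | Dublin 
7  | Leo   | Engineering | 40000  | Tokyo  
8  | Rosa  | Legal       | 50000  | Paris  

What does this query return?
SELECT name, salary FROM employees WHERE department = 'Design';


Filtering: department = 'Design'
Matching rows: 0

Empty result set (0 rows)


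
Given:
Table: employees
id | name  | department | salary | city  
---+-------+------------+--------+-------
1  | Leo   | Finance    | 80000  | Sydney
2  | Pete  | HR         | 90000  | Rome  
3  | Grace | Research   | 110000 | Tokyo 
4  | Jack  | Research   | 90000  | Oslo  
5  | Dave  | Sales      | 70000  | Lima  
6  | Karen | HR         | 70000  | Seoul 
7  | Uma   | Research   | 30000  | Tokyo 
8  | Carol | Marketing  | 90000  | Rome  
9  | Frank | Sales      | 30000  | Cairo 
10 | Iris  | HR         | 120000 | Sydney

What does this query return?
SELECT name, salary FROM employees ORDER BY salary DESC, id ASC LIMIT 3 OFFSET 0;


Sort by salary DESC (id ASC tiebreak), then skip 0 and take 3
Rows 1 through 3

3 rows:
Iris, 120000
Grace, 110000
Pete, 90000


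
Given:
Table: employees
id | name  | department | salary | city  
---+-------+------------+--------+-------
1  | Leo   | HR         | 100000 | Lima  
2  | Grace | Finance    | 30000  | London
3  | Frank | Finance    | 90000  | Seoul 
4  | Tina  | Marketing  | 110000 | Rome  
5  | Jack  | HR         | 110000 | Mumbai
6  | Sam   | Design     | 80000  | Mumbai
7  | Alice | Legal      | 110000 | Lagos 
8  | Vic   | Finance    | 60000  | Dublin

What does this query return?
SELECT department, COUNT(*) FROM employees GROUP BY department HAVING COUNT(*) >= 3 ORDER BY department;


Groups with count >= 3:
  Finance: 3 -> PASS
  Design: 1 -> filtered out
  HR: 2 -> filtered out
  Legal: 1 -> filtered out
  Marketing: 1 -> filtered out


1 groups:
Finance, 3
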